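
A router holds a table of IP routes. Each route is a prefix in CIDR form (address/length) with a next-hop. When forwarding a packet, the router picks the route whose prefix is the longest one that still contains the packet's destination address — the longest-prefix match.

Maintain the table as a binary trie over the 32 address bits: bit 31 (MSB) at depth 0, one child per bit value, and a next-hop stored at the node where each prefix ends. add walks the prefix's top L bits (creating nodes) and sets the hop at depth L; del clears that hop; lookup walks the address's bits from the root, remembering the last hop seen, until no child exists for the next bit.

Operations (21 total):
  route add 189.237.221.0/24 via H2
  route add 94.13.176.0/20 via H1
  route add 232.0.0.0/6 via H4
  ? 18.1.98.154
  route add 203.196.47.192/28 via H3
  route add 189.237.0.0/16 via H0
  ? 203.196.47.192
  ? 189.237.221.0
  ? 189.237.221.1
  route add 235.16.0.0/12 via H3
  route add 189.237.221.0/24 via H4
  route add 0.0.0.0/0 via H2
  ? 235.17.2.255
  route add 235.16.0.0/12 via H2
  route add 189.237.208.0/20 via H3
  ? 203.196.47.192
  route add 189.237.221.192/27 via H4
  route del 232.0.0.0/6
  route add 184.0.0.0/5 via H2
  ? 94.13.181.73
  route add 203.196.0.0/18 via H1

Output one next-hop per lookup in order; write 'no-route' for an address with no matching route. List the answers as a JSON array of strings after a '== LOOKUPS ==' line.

Apply in order:
  + 189.237.221.0/24 (H2) depth=24
  + 94.13.176.0/20 (H1) depth=20
  + 232.0.0.0/6 (H4) depth=6
  lookup 18.1.98.154: bits 0 walk d0:-→d1:- -> no-route
  + 203.196.47.192/28 (H3) depth=28
  + 189.237.0.0/16 (H0) depth=16
  lookup 203.196.47.192: bits 1100101111000100001011111100 walk d0:-→d1:-→d2:-→d3:-→d4:-→d5:-→d6:-→d7:-→d8:-→d9:-→d10:-→d11:-→d12:-→d13:-→d14:-→d15:-→d16:-→d17:-→d18:-→d19:-→d20:-→d21:-→d22:-→d23:-→d24:-→d25:-→d26:-→d27:-→d28:H3 -> H3
  lookup 189.237.221.0: bits 101111011110110111011101 walk d0:-→d1:-→d2:-→d3:-→d4:-→d5:-→d6:-→d7:-→d8:-→d9:-→d10:-→d11:-→d12:-→d13:-→d14:-→d15:-→d16:H0→d17:-→d18:-→d19:-→d20:-→d21:-→d22:-→d23:-→d24:H2 -> H2
  lookup 189.237.221.1: bits 101111011110110111011101 walk d0:-→d1:-→d2:-→d3:-→d4:-→d5:-→d6:-→d7:-→d8:-→d9:-→d10:-→d11:-→d12:-→d13:-→d14:-→d15:-→d16:H0→d17:-→d18:-→d19:-→d20:-→d21:-→d22:-→d23:-→d24:H2 -> H2
  + 235.16.0.0/12 (H3) depth=12
  + 189.237.221.0/24 (H4) depth=24
  + 0.0.0.0/0 (H2) depth=0
  lookup 235.17.2.255: bits 111010110001 walk d0:H2→d1:-→d2:-→d3:-→d4:-→d5:-→d6:H4→d7:-→d8:-→d9:-→d10:-→d11:-→d12:H3 -> H3
  + 235.16.0.0/12 (H2) depth=12
  + 189.237.208.0/20 (H3) depth=20
  lookup 203.196.47.192: bits 1100101111000100001011111100 walk d0:H2→d1:-→d2:-→d3:-→d4:-→d5:-→d6:-→d7:-→d8:-→d9:-→d10:-→d11:-→d12:-→d13:-→d14:-→d15:-→d16:-→d17:-→d18:-→d19:-→d20:-→d21:-→d22:-→d23:-→d24:-→d25:-→d26:-→d27:-→d28:H3 -> H3
  + 189.237.221.192/27 (H4) depth=27
  - 232.0.0.0/6 clear@6
  + 184.0.0.0/5 (H2) depth=5
  lookup 94.13.181.73: bits 01011110000011011011 walk d0:H2→d1:-→d2:-→d3:-→d4:-→d5:-→d6:-→d7:-→d8:-→d9:-→d10:-→d11:-→d12:-→d13:-→d14:-→d15:-→d16:-→d17:-→d18:-→d19:-→d20:H1 -> H1
  + 203.196.0.0/18 (H1) depth=18

== LOOKUPS ==
["no-route","H3","H2","H2","H3","H3","H1"]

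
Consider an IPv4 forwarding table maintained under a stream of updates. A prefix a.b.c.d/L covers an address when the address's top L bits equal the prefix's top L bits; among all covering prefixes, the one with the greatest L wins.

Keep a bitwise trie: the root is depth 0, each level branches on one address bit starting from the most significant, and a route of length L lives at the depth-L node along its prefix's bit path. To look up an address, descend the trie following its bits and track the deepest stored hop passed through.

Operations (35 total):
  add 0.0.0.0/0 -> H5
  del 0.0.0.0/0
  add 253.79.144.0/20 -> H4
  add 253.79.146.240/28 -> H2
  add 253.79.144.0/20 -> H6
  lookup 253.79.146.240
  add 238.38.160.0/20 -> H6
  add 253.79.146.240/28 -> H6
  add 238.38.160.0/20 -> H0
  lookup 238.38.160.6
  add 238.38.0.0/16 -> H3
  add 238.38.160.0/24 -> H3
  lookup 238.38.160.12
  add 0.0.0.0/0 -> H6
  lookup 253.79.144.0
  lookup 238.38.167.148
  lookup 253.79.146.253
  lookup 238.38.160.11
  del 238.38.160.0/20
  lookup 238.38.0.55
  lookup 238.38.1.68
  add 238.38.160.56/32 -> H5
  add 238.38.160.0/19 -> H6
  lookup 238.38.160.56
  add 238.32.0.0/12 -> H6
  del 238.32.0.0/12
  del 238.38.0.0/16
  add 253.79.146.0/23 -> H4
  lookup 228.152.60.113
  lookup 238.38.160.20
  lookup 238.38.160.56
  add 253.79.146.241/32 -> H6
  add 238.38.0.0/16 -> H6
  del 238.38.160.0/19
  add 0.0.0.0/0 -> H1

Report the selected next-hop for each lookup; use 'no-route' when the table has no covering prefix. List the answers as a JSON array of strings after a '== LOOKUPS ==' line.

Apply in order:
  + 0.0.0.0/0 (H5) depth=0
  del 0.0.0.0/0 (clear depth 0)
  + 253.79.144.0/20 (H4) depth=20
  + 253.79.146.240/28 (H2) depth=28
  + 253.79.144.0/20 (H6) depth=20
  lookup 253.79.146.240: bits 1111110101001111100100101111 walk d0:-→d1:-→d2:-→d3:-→d4:-→d5:-→d6:-→d7:-→d8:-→d9:-→d10:-→d11:-→d12:-→d13:-→d14:-→d15:-→d16:-→d17:-→d18:-→d19:-→d20:H6→d21:-→d22:-→d23:-→d24:-→d25:-→d26:-→d27:-→d28:H2 -> H2
  + 238.38.160.0/20 (H6) depth=20
  + 253.79.146.240/28 (H6) depth=28
  + 238.38.160.0/20 (H0) depth=20
  lookup 238.38.160.6: bits 11101110001001101010 walk d0:-→d1:-→d2:-→d3:-→d4:-→d5:-→d6:-→d7:-→d8:-→d9:-→d10:-→d11:-→d12:-→d13:-→d14:-→d15:-→d16:-→d17:-→d18:-→d19:-→d20:H0 -> H0
  + 238.38.0.0/16 (H3) depth=16
  + 238.38.160.0/24 (H3) depth=24
  lookup 238.38.160.12: bits 111011100010011010100000 walk d0:-→d1:-→d2:-→d3:-→d4:-→d5:-→d6:-→d7:-→d8:-→d9:-→d10:-→d11:-→d12:-→d13:-→d14:-→d15:-→d16:H3→d17:-→d18:-→d19:-→d20:H0→d21:-→d22:-→d23:-→d24:H3 -> H3
  + 0.0.0.0/0 (H6) depth=0
  lookup 253.79.144.0: bits 1111110101001111100100 walk d0:H6→d1:-→d2:-→d3:-→d4:-→d5:-→d6:-→d7:-→d8:-→d9:-→d10:-→d11:-→d12:-→d13:-→d14:-→d15:-→d16:-→d17:-→d18:-→d19:-→d20:H6→d21:-→d22:- -> H6
  lookup 238.38.167.148: bits 111011100010011010100 walk d0:H6→d1:-→d2:-→d3:-→d4:-→d5:-→d6:-→d7:-→d8:-→d9:-→d10:-→d11:-→d12:-→d13:-→d14:-→d15:-→d16:H3→d17:-→d18:-→d19:-→d20:H0→d21:- -> H0
  lookup 253.79.146.253: bits 1111110101001111100100101111 walk d0:H6→d1:-→d2:-→d3:-→d4:-→d5:-→d6:-→d7:-→d8:-→d9:-→d10:-→d11:-→d12:-→d13:-→d14:-→d15:-→d16:-→d17:-→d18:-→d19:-→d20:H6→d21:-→d22:-→d23:-→d24:-→d25:-→d26:-→d27:-→d28:H6 -> H6
  lookup 238.38.160.11: bits 111011100010011010100000 walk d0:H6→d1:-→d2:-→d3:-→d4:-→d5:-→d6:-→d7:-→d8:-→d9:-→d10:-→d11:-→d12:-→d13:-→d14:-→d15:-→d16:H3→d17:-→d18:-→d19:-→d20:H0→d21:-→d22:-→d23:-→d24:H3 -> H3
  del 238.38.160.0/20 (clear depth 20)
  lookup 238.38.0.55: bits 1110111000100110 walk d0:H6→d1:-→d2:-→d3:-→d4:-→d5:-→d6:-→d7:-→d8:-→d9:-→d10:-→d11:-→d12:-→d13:-→d14:-→d15:-→d16:H3 -> H3
  lookup 238.38.1.68: bits 1110111000100110 walk d0:H6→d1:-→d2:-→d3:-→d4:-→d5:-→d6:-→d7:-→d8:-→d9:-→d10:-→d11:-→d12:-→d13:-→d14:-→d15:-→d16:H3 -> H3
  + 238.38.160.56/32 (H5) depth=32
  + 238.38.160.0/19 (H6) depth=19
  lookup 238.38.160.56: bits 11101110001001101010000000111000 walk d0:H6→d1:-→d2:-→d3:-→d4:-→d5:-→d6:-→d7:-→d8:-→d9:-→d10:-→d11:-→d12:-→d13:-→d14:-→d15:-→d16:H3→d17:-→d18:-→d19:H6→d20:-→d21:-→d22:-→d23:-→d24:H3→d25:-→d26:-→d27:-→d28:-→d29:-→d30:-→d31:-→d32:H5 -> H5
  + 238.32.0.0/12 (H6) depth=12
  del 238.32.0.0/12 (clear depth 12)
  del 238.38.0.0/16 (clear depth 16)
  + 253.79.146.0/23 (H4) depth=23
  lookup 228.152.60.113: bits 1110 walk d0:H6→d1:-→d2:-→d3:-→d4:- -> H6
  lookup 238.38.160.20: bits 11101110001001101010000000 walk d0:H6→d1:-→d2:-→d3:-→d4:-→d5:-→d6:-→d7:-→d8:-→d9:-→d10:-→d11:-→d12:-→d13:-→d14:-→d15:-→d16:-→d17:-→d18:-→d19:H6→d20:-→d21:-→d22:-→d23:-→d24:H3→d25:-→d26:- -> H3
  lookup 238.38.160.56: bits 11101110001001101010000000111000 walk d0:H6→d1:-→d2:-→d3:-→d4:-→d5:-→d6:-→d7:-→d8:-→d9:-→d10:-→d11:-→d12:-→d13:-→d14:-→d15:-→d16:-→d17:-→d18:-→d19:H6→d20:-→d21:-→d22:-→d23:-→d24:H3→d25:-→d26:-→d27:-→d28:-→d29:-→d30:-→d31:-→d32:H5 -> H5
  + 253.79.146.241/32 (H6) depth=32
  + 238.38.0.0/16 (H6) depth=16
  del 238.38.160.0/19 (clear depth 19)
  + 0.0.0.0/0 (H1) depth=0

== LOOKUPS ==
["H2","H0","H3","H6","H0","H6","H3","H3","H3","H5","H6","H3","H5"]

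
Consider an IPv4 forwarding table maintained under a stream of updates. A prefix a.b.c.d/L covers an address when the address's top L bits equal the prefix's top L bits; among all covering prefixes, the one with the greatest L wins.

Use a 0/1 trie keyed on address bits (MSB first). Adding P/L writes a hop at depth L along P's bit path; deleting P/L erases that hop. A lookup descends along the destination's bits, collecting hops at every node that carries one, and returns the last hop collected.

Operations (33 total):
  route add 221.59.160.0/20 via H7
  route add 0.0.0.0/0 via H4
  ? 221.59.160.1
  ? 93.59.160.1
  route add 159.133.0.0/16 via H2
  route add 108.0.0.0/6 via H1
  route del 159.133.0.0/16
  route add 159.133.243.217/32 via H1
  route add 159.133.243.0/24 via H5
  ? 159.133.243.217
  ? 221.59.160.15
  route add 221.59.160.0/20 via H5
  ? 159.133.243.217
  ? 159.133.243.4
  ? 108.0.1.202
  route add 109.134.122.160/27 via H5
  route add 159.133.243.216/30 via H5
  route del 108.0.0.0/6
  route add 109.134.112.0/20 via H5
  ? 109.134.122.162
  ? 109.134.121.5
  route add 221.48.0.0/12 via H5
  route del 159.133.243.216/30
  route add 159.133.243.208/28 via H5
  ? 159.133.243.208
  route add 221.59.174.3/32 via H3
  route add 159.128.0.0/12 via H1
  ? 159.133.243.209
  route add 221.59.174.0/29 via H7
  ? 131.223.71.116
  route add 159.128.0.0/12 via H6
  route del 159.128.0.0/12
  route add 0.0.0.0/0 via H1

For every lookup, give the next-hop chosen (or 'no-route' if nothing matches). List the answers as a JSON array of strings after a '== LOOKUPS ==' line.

Trace:
  + 221.59.160.0/20 (H7) depth=20
  + 0.0.0.0/0 (H4) depth=0
  ? 221.59.160.1  path d0:H4→d1:-→d2:-→d3:-→d4:-→d5:-→d6:-→d7:-→d8:-→d9:-→d10:-→d11:-→d12:-→d13:-→d14:-→d15:-→d16:-→d17:-→d18:-→d19:-→d20:H7  best=H7
  ? 93.59.160.1  path d0:H4  best=H4
  + 159.133.0.0/16 (H2) depth=16
  + 108.0.0.0/6 (H1) depth=6
  - 159.133.0.0/16 clear@16
  + 159.133.243.217/32 (H1) depth=32
  + 159.133.243.0/24 (H5) depth=24
  ? 159.133.243.217  path d0:H4→d1:-→d2:-→d3:-→d4:-→d5:-→d6:-→d7:-→d8:-→d9:-→d10:-→d11:-→d12:-→d13:-→d14:-→d15:-→d16:-→d17:-→d18:-→d19:-→d20:-→d21:-→d22:-→d23:-→d24:H5→d25:-→d26:-→d27:-→d28:-→d29:-→d30:-→d31:-→d32:H1  best=H1
  ? 221.59.160.15  path d0:H4→d1:-→d2:-→d3:-→d4:-→d5:-→d6:-→d7:-→d8:-→d9:-→d10:-→d11:-→d12:-→d13:-→d14:-→d15:-→d16:-→d17:-→d18:-→d19:-→d20:H7  best=H7
  + 221.59.160.0/20 (H5) depth=20
  ? 159.133.243.217  path d0:H4→d1:-→d2:-→d3:-→d4:-→d5:-→d6:-→d7:-→d8:-→d9:-→d10:-→d11:-→d12:-→d13:-→d14:-→d15:-→d16:-→d17:-→d18:-→d19:-→d20:-→d21:-→d22:-→d23:-→d24:H5→d25:-→d26:-→d27:-→d28:-→d29:-→d30:-→d31:-→d32:H1  best=H1
  ? 159.133.243.4  path d0:H4→d1:-→d2:-→d3:-→d4:-→d5:-→d6:-→d7:-→d8:-→d9:-→d10:-→d11:-→d12:-→d13:-→d14:-→d15:-→d16:-→d17:-→d18:-→d19:-→d20:-→d21:-→d22:-→d23:-→d24:H5  best=H5
  ? 108.0.1.202  path d0:H4→d1:-→d2:-→d3:-→d4:-→d5:-→d6:H1  best=H1
  + 109.134.122.160/27 (H5) depth=27
  + 159.133.243.216/30 (H5) depth=30
  - 108.0.0.0/6 clear@6
  + 109.134.112.0/20 (H5) depth=20
  ? 109.134.122.162  path d0:H4→d1:-→d2:-→d3:-→d4:-→d5:-→d6:-→d7:-→d8:-→d9:-→d10:-→d11:-→d12:-→d13:-→d14:-→d15:-→d16:-→d17:-→d18:-→d19:-→d20:H5→d21:-→d22:-→d23:-→d24:-→d25:-→d26:-→d27:H5  best=H5
  ? 109.134.121.5  path d0:H4→d1:-→d2:-→d3:-→d4:-→d5:-→d6:-→d7:-→d8:-→d9:-→d10:-→d11:-→d12:-→d13:-→d14:-→d15:-→d16:-→d17:-→d18:-→d19:-→d20:H5→d21:-→d22:-  best=H5
  + 221.48.0.0/12 (H5) depth=12
  - 159.133.243.216/30 clear@30
  + 159.133.243.208/28 (H5) depth=28
  ? 159.133.243.208  path d0:H4→d1:-→d2:-→d3:-→d4:-→d5:-→d6:-→d7:-→d8:-→d9:-→d10:-→d11:-→d12:-→d13:-→d14:-→d15:-→d16:-→d17:-→d18:-→d19:-→d20:-→d21:-→d22:-→d23:-→d24:H5→d25:-→d26:-→d27:-→d28:H5  best=H5
  + 221.59.174.3/32 (H3) depth=32
  + 159.128.0.0/12 (H1) depth=12
  ? 159.133.243.209  path d0:H4→d1:-→d2:-→d3:-→d4:-→d5:-→d6:-→d7:-→d8:-→d9:-→d10:-→d11:-→d12:H1→d13:-→d14:-→d15:-→d16:-→d17:-→d18:-→d19:-→d20:-→d21:-→d22:-→d23:-→d24:H5→d25:-→d26:-→d27:-→d28:H5  best=H5
  + 221.59.174.0/29 (H7) depth=29
  ? 131.223.71.116  path d0:H4→d1:-→d2:-→d3:-  best=H4
  + 159.128.0.0/12 (H6) depth=12
  - 159.128.0.0/12 clear@12
  + 0.0.0.0/0 (H1) depth=0

== LOOKUPS ==
["H7","H4","H1","H7","H1","H5","H1","H5","H5","H5","H5","H4"]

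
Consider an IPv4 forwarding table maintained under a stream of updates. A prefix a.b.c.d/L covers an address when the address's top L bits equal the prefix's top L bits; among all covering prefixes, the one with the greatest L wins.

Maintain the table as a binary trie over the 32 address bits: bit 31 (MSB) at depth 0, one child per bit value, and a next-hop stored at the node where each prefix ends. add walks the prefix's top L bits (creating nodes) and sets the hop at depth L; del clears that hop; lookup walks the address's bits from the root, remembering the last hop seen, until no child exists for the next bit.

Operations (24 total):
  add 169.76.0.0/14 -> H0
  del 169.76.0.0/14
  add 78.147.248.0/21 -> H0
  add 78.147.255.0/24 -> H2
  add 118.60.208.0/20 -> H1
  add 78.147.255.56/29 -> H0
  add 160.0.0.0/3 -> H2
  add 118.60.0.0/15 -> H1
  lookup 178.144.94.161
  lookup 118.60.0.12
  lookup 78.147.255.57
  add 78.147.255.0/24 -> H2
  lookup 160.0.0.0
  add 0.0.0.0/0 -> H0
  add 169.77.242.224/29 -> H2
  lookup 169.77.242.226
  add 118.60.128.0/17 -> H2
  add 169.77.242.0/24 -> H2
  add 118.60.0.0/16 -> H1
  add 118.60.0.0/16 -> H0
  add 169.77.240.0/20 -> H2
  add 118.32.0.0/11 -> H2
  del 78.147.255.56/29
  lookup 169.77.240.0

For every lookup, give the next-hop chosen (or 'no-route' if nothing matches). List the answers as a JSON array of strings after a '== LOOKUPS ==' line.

Apply in order:
  add 169.76.0.0/14 -> H0 at depth 14
  del 169.76.0.0/14 (clear depth 14)
  add 78.147.248.0/21 -> H0 at depth 21
  add 78.147.255.0/24 -> H2 at depth 24
  add 118.60.208.0/20 -> H1 at depth 20
  add 78.147.255.56/29 -> H0 at depth 29
  add 160.0.0.0/3 -> H2 at depth 3
  add 118.60.0.0/15 -> H1 at depth 15
  lookup 178.144.94.161: bits 101 walk d0:-→d1:-→d2:-→d3:H2 -> H2
  lookup 118.60.0.12: bits 0111011000111100 walk d0:-→d1:-→d2:-→d3:-→d4:-→d5:-→d6:-→d7:-→d8:-→d9:-→d10:-→d11:-→d12:-→d13:-→d14:-→d15:H1→d16:- -> H1
  lookup 78.147.255.57: bits 01001110100100111111111100111 walk d0:-→d1:-→d2:-→d3:-→d4:-→d5:-→d6:-→d7:-→d8:-→d9:-→d10:-→d11:-→d12:-→d13:-→d14:-→d15:-→d16:-→d17:-→d18:-→d19:-→d20:-→d21:H0→d22:-→d23:-→d24:H2→d25:-→d26:-→d27:-→d28:-→d29:H0 -> H0
  add 78.147.255.0/24 -> H2 at depth 24
  lookup 160.0.0.0: bits 1010 walk d0:-→d1:-→d2:-→d3:H2→d4:- -> H2
  add 0.0.0.0/0 -> H0 at depth 0
  add 169.77.242.224/29 -> H2 at depth 29
  lookup 169.77.242.226: bits 10101001010011011111001011100 walk d0:H0→d1:-→d2:-→d3:H2→d4:-→d5:-→d6:-→d7:-→d8:-→d9:-→d10:-→d11:-→d12:-→d13:-→d14:-→d15:-→d16:-→d17:-→d18:-→d19:-→d20:-→d21:-→d22:-→d23:-→d24:-→d25:-→d26:-→d27:-→d28:-→d29:H2 -> H2
  add 118.60.128.0/17 -> H2 at depth 17
  add 169.77.242.0/24 -> H2 at depth 24
  add 118.60.0.0/16 -> H1 at depth 16
  add 118.60.0.0/16 -> H0 at depth 16
  add 169.77.240.0/20 -> H2 at depth 20
  add 118.32.0.0/11 -> H2 at depth 11
  del 78.147.255.56/29 (clear depth 29)
  lookup 169.77.240.0: bits 1010100101001101111100 walk d0:H0→d1:-→d2:-→d3:H2→d4:-→d5:-→d6:-→d7:-→d8:-→d9:-→d10:-→d11:-→d12:-→d13:-→d14:-→d15:-→d16:-→d17:-→d18:-→d19:-→d20:H2→d21:-→d22:- -> H2

== LOOKUPS ==
["H2","H1","H0","H2","H2","H2"]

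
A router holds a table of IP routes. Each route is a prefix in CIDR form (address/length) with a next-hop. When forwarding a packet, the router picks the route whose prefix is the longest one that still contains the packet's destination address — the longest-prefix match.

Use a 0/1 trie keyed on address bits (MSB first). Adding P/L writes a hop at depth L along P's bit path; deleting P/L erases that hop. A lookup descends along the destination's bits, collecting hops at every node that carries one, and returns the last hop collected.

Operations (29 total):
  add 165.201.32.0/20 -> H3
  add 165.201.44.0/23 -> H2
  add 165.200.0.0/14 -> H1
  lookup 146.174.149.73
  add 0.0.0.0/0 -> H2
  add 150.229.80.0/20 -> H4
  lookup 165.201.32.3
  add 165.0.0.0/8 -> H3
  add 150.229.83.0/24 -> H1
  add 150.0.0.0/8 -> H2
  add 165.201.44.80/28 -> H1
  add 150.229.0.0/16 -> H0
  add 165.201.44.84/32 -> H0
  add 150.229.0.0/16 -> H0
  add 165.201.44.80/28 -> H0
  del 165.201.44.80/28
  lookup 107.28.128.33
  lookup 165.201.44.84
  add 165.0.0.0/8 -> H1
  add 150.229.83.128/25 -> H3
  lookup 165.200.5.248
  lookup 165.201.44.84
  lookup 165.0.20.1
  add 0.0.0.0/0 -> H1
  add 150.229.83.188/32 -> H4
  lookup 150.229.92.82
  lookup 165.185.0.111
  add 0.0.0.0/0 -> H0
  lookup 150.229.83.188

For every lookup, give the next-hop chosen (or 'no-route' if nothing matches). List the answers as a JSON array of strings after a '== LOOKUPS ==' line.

Apply in order:
  add 165.201.32.0/20 -> H3 at depth 20
  add 165.201.44.0/23 -> H2 at depth 23
  add 165.200.0.0/14 -> H1 at depth 14
  ? 146.174.149.73  path d0:-→d1:-→d2:-  best=no-route
  add 0.0.0.0/0 -> H2 at depth 0
  add 150.229.80.0/20 -> H4 at depth 20
  ? 165.201.32.3  path d0:H2→d1:-→d2:-→d3:-→d4:-→d5:-→d6:-→d7:-→d8:-→d9:-→d10:-→d11:-→d12:-→d13:-→d14:H1→d15:-→d16:-→d17:-→d18:-→d19:-→d20:H3  best=H3
  add 165.0.0.0/8 -> H3 at depth 8
  add 150.229.83.0/24 -> H1 at depth 24
  add 150.0.0.0/8 -> H2 at depth 8
  add 165.201.44.80/28 -> H1 at depth 28
  add 150.229.0.0/16 -> H0 at depth 16
  add 165.201.44.84/32 -> H0 at depth 32
  add 150.229.0.0/16 -> H0 at depth 16
  add 165.201.44.80/28 -> H0 at depth 28
  del 165.201.44.80/28 (clear depth 28)
  ? 107.28.128.33  path d0:H2  best=H2
  ? 165.201.44.84  path d0:H2→d1:-→d2:-→d3:-→d4:-→d5:-→d6:-→d7:-→d8:H3→d9:-→d10:-→d11:-→d12:-→d13:-→d14:H1→d15:-→d16:-→d17:-→d18:-→d19:-→d20:H3→d21:-→d22:-→d23:H2→d24:-→d25:-→d26:-→d27:-→d28:-→d29:-→d30:-→d31:-→d32:H0  best=H0
  add 165.0.0.0/8 -> H1 at depth 8
  add 150.229.83.128/25 -> H3 at depth 25
  ? 165.200.5.248  path d0:H2→d1:-→d2:-→d3:-→d4:-→d5:-→d6:-→d7:-→d8:H1→d9:-→d10:-→d11:-→d12:-→d13:-→d14:H1→d15:-  best=H1
  ? 165.201.44.84  path d0:H2→d1:-→d2:-→d3:-→d4:-→d5:-→d6:-→d7:-→d8:H1→d9:-→d10:-→d11:-→d12:-→d13:-→d14:H1→d15:-→d16:-→d17:-→d18:-→d19:-→d20:H3→d21:-→d22:-→d23:H2→d24:-→d25:-→d26:-→d27:-→d28:-→d29:-→d30:-→d31:-→d32:H0  best=H0
  ? 165.0.20.1  path d0:H2→d1:-→d2:-→d3:-→d4:-→d5:-→d6:-→d7:-→d8:H1  best=H1
  add 0.0.0.0/0 -> H1 at depth 0
  add 150.229.83.188/32 -> H4 at depth 32
  ? 150.229.92.82  path d0:H1→d1:-→d2:-→d3:-→d4:-→d5:-→d6:-→d7:-→d8:H2→d9:-→d10:-→d11:-→d12:-→d13:-→d14:-→d15:-→d16:H0→d17:-→d18:-→d19:-→d20:H4  best=H4
  ? 165.185.0.111  path d0:H1→d1:-→d2:-→d3:-→d4:-→d5:-→d6:-→d7:-→d8:H1→d9:-  best=H1
  add 0.0.0.0/0 -> H0 at depth 0
  ? 150.229.83.188  path d0:H0→d1:-→d2:-→d3:-→d4:-→d5:-→d6:-→d7:-→d8:H2→d9:-→d10:-→d11:-→d12:-→d13:-→d14:-→d15:-→d16:H0→d17:-→d18:-→d19:-→d20:H4→d21:-→d22:-→d23:-→d24:H1→d25:H3→d26:-→d27:-→d28:-→d29:-→d30:-→d31:-→d32:H4  best=H4

== LOOKUPS ==
["no-route","H3","H2","H0","H1","H0","H1","H4","H1","H4"]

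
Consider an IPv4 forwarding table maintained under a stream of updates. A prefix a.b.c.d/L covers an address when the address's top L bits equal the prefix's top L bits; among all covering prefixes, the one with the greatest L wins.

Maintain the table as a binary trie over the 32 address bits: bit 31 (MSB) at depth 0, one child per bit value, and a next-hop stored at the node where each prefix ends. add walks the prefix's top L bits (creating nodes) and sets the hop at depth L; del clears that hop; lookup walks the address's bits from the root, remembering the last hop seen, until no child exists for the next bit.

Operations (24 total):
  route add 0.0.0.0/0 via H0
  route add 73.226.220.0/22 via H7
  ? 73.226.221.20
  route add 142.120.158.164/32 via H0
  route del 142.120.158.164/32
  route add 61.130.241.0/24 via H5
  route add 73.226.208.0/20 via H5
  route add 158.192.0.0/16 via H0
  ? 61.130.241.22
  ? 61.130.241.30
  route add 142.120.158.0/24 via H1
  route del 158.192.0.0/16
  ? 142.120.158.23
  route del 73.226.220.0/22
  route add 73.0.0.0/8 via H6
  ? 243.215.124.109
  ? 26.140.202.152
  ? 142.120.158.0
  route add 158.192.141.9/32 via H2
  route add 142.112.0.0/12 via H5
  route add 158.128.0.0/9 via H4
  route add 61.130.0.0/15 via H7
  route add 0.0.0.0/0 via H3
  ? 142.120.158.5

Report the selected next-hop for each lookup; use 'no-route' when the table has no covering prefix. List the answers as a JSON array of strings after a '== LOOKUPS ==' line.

Apply in order:
  add 0.0.0.0/0 -> H0 at depth 0
  add 73.226.220.0/22 -> H7 at depth 22
  lookup 73.226.221.20: bits 0100100111100010110111 walk d0:H0→d1:-→d2:-→d3:-→d4:-→d5:-→d6:-→d7:-→d8:-→d9:-→d10:-→d11:-→d12:-→d13:-→d14:-→d15:-→d16:-→d17:-→d18:-→d19:-→d20:-→d21:-→d22:H7 -> H7
  add 142.120.158.164/32 -> H0 at depth 32
  del 142.120.158.164/32 (clear depth 32)
  add 61.130.241.0/24 -> H5 at depth 24
  add 73.226.208.0/20 -> H5 at depth 20
  add 158.192.0.0/16 -> H0 at depth 16
  lookup 61.130.241.22: bits 001111011000001011110001 walk d0:H0→d1:-→d2:-→d3:-→d4:-→d5:-→d6:-→d7:-→d8:-→d9:-→d10:-→d11:-→d12:-→d13:-→d14:-→d15:-→d16:-→d17:-→d18:-→d19:-→d20:-→d21:-→d22:-→d23:-→d24:H5 -> H5
  lookup 61.130.241.30: bits 001111011000001011110001 walk d0:H0→d1:-→d2:-→d3:-→d4:-→d5:-→d6:-→d7:-→d8:-→d9:-→d10:-→d11:-→d12:-→d13:-→d14:-→d15:-→d16:-→d17:-→d18:-→d19:-→d20:-→d21:-→d22:-→d23:-→d24:H5 -> H5
  add 142.120.158.0/24 -> H1 at depth 24
  del 158.192.0.0/16 (clear depth 16)
  lookup 142.120.158.23: bits 100011100111100010011110 walk d0:H0→d1:-→d2:-→d3:-→d4:-→d5:-→d6:-→d7:-→d8:-→d9:-→d10:-→d11:-→d12:-→d13:-→d14:-→d15:-→d16:-→d17:-→d18:-→d19:-→d20:-→d21:-→d22:-→d23:-→d24:H1 -> H1
  del 73.226.220.0/22 (clear depth 22)
  add 73.0.0.0/8 -> H6 at depth 8
  lookup 243.215.124.109: bits 1 walk d0:H0→d1:- -> H0
  lookup 26.140.202.152: bits 00 walk d0:H0→d1:-→d2:- -> H0
  lookup 142.120.158.0: bits 100011100111100010011110 walk d0:H0→d1:-→d2:-→d3:-→d4:-→d5:-→d6:-→d7:-→d8:-→d9:-→d10:-→d11:-→d12:-→d13:-→d14:-→d15:-→d16:-→d17:-→d18:-→d19:-→d20:-→d21:-→d22:-→d23:-→d24:H1 -> H1
  add 158.192.141.9/32 -> H2 at depth 32
  add 142.112.0.0/12 -> H5 at depth 12
  add 158.128.0.0/9 -> H4 at depth 9
  add 61.130.0.0/15 -> H7 at depth 15
  add 0.0.0.0/0 -> H3 at depth 0
  lookup 142.120.158.5: bits 100011100111100010011110 walk d0:H3→d1:-→d2:-→d3:-→d4:-→d5:-→d6:-→d7:-→d8:-→d9:-→d10:-→d11:-→d12:H5→d13:-→d14:-→d15:-→d16:-→d17:-→d18:-→d19:-→d20:-→d21:-→d22:-→d23:-→d24:H1 -> H1

== LOOKUPS ==
["H7","H5","H5","H1","H0","H0","H1","H1"]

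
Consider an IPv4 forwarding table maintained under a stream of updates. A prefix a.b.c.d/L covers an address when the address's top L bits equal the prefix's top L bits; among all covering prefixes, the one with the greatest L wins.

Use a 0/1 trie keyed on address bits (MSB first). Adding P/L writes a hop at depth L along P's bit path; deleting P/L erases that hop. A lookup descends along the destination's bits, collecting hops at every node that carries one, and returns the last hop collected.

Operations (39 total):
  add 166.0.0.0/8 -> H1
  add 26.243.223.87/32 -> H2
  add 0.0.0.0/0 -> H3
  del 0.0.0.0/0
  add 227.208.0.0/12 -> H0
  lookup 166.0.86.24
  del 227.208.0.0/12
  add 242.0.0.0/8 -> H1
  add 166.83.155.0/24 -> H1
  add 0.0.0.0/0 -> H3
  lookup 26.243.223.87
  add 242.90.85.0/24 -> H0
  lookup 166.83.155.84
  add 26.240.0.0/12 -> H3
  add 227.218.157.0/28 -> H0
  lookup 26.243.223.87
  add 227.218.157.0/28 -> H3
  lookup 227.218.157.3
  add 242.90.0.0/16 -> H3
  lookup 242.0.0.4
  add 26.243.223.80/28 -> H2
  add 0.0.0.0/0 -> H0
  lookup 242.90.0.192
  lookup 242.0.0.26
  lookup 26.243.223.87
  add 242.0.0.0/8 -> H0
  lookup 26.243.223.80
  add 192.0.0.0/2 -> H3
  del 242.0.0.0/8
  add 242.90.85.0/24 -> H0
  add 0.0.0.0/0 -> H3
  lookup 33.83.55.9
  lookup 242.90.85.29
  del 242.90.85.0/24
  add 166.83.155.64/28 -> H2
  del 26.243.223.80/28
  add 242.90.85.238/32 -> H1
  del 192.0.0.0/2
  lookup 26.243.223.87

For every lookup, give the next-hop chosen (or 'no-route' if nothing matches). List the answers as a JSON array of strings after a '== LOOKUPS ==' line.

Apply in order:
  add 166.0.0.0/8 -> H1 at depth 8
  add 26.243.223.87/32 -> H2 at depth 32
  add 0.0.0.0/0 -> H3 at depth 0
  - 0.0.0.0/0 clear@0
  add 227.208.0.0/12 -> H0 at depth 12
  ? 166.0.86.24  path d0:-→d1:-→d2:-→d3:-→d4:-→d5:-→d6:-→d7:-→d8:H1  best=H1
  - 227.208.0.0/12 clear@12
  add 242.0.0.0/8 -> H1 at depth 8
  add 166.83.155.0/24 -> H1 at depth 24
  add 0.0.0.0/0 -> H3 at depth 0
  ? 26.243.223.87  path d0:H3→d1:-→d2:-→d3:-→d4:-→d5:-→d6:-→d7:-→d8:-→d9:-→d10:-→d11:-→d12:-→d13:-→d14:-→d15:-→d16:-→d17:-→d18:-→d19:-→d20:-→d21:-→d22:-→d23:-→d24:-→d25:-→d26:-→d27:-→d28:-→d29:-→d30:-→d31:-→d32:H2  best=H2
  add 242.90.85.0/24 -> H0 at depth 24
  ? 166.83.155.84  path d0:H3→d1:-→d2:-→d3:-→d4:-→d5:-→d6:-→d7:-→d8:H1→d9:-→d10:-→d11:-→d12:-→d13:-→d14:-→d15:-→d16:-→d17:-→d18:-→d19:-→d20:-→d21:-→d22:-→d23:-→d24:H1  best=H1
  add 26.240.0.0/12 -> H3 at depth 12
  add 227.218.157.0/28 -> H0 at depth 28
  ? 26.243.223.87  path d0:H3→d1:-→d2:-→d3:-→d4:-→d5:-→d6:-→d7:-→d8:-→d9:-→d10:-→d11:-→d12:H3→d13:-→d14:-→d15:-→d16:-→d17:-→d18:-→d19:-→d20:-→d21:-→d22:-→d23:-→d24:-→d25:-→d26:-→d27:-→d28:-→d29:-→d30:-→d31:-→d32:H2  best=H2
  add 227.218.157.0/28 -> H3 at depth 28
  ? 227.218.157.3  path d0:H3→d1:-→d2:-→d3:-→d4:-→d5:-→d6:-→d7:-→d8:-→d9:-→d10:-→d11:-→d12:-→d13:-→d14:-→d15:-→d16:-→d17:-→d18:-→d19:-→d20:-→d21:-→d22:-→d23:-→d24:-→d25:-→d26:-→d27:-→d28:H3  best=H3
  add 242.90.0.0/16 -> H3 at depth 16
  ? 242.0.0.4  path d0:H3→d1:-→d2:-→d3:-→d4:-→d5:-→d6:-→d7:-→d8:H1→d9:-  best=H1
  add 26.243.223.80/28 -> H2 at depth 28
  add 0.0.0.0/0 -> H0 at depth 0
  ? 242.90.0.192  path d0:H0→d1:-→d2:-→d3:-→d4:-→d5:-→d6:-→d7:-→d8:H1→d9:-→d10:-→d11:-→d12:-→d13:-→d14:-→d15:-→d16:H3→d17:-  best=H3
  ? 242.0.0.26  path d0:H0→d1:-→d2:-→d3:-→d4:-→d5:-→d6:-→d7:-→d8:H1→d9:-  best=H1
  ? 26.243.223.87  path d0:H0→d1:-→d2:-→d3:-→d4:-→d5:-→d6:-→d7:-→d8:-→d9:-→d10:-→d11:-→d12:H3→d13:-→d14:-→d15:-→d16:-→d17:-→d18:-→d19:-→d20:-→d21:-→d22:-→d23:-→d24:-→d25:-→d26:-→d27:-→d28:H2→d29:-→d30:-→d31:-→d32:H2  best=H2
  add 242.0.0.0/8 -> H0 at depth 8
  ? 26.243.223.80  path d0:H0→d1:-→d2:-→d3:-→d4:-→d5:-→d6:-→d7:-→d8:-→d9:-→d10:-→d11:-→d12:H3→d13:-→d14:-→d15:-→d16:-→d17:-→d18:-→d19:-→d20:-→d21:-→d22:-→d23:-→d24:-→d25:-→d26:-→d27:-→d28:H2→d29:-  best=H2
  add 192.0.0.0/2 -> H3 at depth 2
  - 242.0.0.0/8 clear@8
  add 242.90.85.0/24 -> H0 at depth 24
  add 0.0.0.0/0 -> H3 at depth 0
  ? 33.83.55.9  path d0:H3→d1:-→d2:-  best=H3
  ? 242.90.85.29  path d0:H3→d1:-→d2:H3→d3:-→d4:-→d5:-→d6:-→d7:-→d8:-→d9:-→d10:-→d11:-→d12:-→d13:-→d14:-→d15:-→d16:H3→d17:-→d18:-→d19:-→d20:-→d21:-→d22:-→d23:-→d24:H0  best=H0
  - 242.90.85.0/24 clear@24
  add 166.83.155.64/28 -> H2 at depth 28
  - 26.243.223.80/28 clear@28
  add 242.90.85.238/32 -> H1 at depth 32
  - 192.0.0.0/2 clear@2
  ? 26.243.223.87  path d0:H3→d1:-→d2:-→d3:-→d4:-→d5:-→d6:-→d7:-→d8:-→d9:-→d10:-→d11:-→d12:H3→d13:-→d14:-→d15:-→d16:-→d17:-→d18:-→d19:-→d20:-→d21:-→d22:-→d23:-→d24:-→d25:-→d26:-→d27:-→d28:-→d29:-→d30:-→d31:-→d32:H2  best=H2

== LOOKUPS ==
["H1","H2","H1","H2","H3","H1","H3","H1","H2","H2","H3","H0","H2"]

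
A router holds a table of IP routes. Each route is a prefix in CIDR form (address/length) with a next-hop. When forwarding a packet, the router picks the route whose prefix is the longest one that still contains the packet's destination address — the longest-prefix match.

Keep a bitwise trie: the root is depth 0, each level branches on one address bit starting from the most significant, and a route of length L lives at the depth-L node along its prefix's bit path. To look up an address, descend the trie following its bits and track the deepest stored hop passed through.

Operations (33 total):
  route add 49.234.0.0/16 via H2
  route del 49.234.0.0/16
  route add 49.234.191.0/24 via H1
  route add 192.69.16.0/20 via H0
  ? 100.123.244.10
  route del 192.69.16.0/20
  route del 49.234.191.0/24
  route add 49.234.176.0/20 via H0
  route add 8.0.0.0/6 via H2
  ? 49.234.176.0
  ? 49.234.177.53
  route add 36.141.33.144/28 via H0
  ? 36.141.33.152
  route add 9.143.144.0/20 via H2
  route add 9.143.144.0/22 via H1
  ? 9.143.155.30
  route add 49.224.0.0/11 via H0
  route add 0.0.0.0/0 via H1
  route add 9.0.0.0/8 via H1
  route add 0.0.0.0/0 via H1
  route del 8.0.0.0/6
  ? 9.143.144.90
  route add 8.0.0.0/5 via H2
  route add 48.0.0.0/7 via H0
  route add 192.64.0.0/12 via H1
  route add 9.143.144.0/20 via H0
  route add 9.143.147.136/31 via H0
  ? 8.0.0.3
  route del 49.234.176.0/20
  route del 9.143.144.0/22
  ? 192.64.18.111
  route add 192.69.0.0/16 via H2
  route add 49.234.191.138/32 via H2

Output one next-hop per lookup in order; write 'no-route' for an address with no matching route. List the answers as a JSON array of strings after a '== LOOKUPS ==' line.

Apply in order:
  + 49.234.0.0/16 (H2) depth=16
  del 49.234.0.0/16 (clear depth 16)
  + 49.234.191.0/24 (H1) depth=24
  + 192.69.16.0/20 (H0) depth=20
  Q 100.123.244.10: descend 0 ; hops seen [∅] ; pick no-route
  del 192.69.16.0/20 (clear depth 20)
  del 49.234.191.0/24 (clear depth 24)
  + 49.234.176.0/20 (H0) depth=20
  + 8.0.0.0/6 (H2) depth=6
  Q 49.234.176.0: descend 00110001111010101011 ; hops seen [H0] ; pick H0
  Q 49.234.177.53: descend 00110001111010101011 ; hops seen [H0] ; pick H0
  + 36.141.33.144/28 (H0) depth=28
  Q 36.141.33.152: descend 0010010010001101001000011001 ; hops seen [H0] ; pick H0
  + 9.143.144.0/20 (H2) depth=20
  + 9.143.144.0/22 (H1) depth=22
  Q 9.143.155.30: descend 00001001100011111001 ; hops seen [H2,H2] ; pick H2
  + 49.224.0.0/11 (H0) depth=11
  + 0.0.0.0/0 (H1) depth=0
  + 9.0.0.0/8 (H1) depth=8
  + 0.0.0.0/0 (H1) depth=0
  del 8.0.0.0/6 (clear depth 6)
  Q 9.143.144.90: descend 0000100110001111100100 ; hops seen [H1,H1,H2,H1] ; pick H1
  + 8.0.0.0/5 (H2) depth=5
  + 48.0.0.0/7 (H0) depth=7
  + 192.64.0.0/12 (H1) depth=12
  + 9.143.144.0/20 (H0) depth=20
  + 9.143.147.136/31 (H0) depth=31
  Q 8.0.0.3: descend 0000100 ; hops seen [H1,H2] ; pick H2
  del 49.234.176.0/20 (clear depth 20)
  del 9.143.144.0/22 (clear depth 22)
  Q 192.64.18.111: descend 1100000001000 ; hops seen [H1,H1] ; pick H1
  + 192.69.0.0/16 (H2) depth=16
  + 49.234.191.138/32 (H2) depth=32

== LOOKUPS ==
["no-route","H0","H0","H0","H2","H1","H2","H1"]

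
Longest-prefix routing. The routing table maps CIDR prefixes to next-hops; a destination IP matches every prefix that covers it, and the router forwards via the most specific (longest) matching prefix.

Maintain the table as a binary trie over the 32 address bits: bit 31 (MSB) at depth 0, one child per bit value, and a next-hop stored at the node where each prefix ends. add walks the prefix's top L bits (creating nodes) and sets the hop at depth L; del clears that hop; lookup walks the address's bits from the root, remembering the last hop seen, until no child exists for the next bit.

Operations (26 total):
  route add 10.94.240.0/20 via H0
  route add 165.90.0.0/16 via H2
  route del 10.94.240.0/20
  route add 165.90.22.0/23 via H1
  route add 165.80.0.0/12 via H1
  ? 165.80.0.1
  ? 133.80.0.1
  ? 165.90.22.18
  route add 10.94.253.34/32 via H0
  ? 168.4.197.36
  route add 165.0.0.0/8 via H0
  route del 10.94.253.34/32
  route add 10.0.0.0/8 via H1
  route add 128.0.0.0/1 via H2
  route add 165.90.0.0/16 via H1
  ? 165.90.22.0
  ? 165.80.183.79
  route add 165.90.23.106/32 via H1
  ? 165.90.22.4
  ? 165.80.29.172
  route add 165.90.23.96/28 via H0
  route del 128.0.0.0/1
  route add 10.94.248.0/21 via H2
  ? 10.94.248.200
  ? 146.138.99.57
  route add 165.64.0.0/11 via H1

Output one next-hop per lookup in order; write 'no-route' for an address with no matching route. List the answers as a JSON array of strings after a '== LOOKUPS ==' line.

Process each operation:
  + 10.94.240.0/20 (H0) depth=20
  + 165.90.0.0/16 (H2) depth=16
  - 10.94.240.0/20 clear@20
  + 165.90.22.0/23 (H1) depth=23
  + 165.80.0.0/12 (H1) depth=12
  lookup 165.80.0.1: bits 101001010101 walk d0:-→d1:-→d2:-→d3:-→d4:-→d5:-→d6:-→d7:-→d8:-→d9:-→d10:-→d11:-→d12:H1 -> H1
  lookup 133.80.0.1: bits 10 walk d0:-→d1:-→d2:- -> no-route
  lookup 165.90.22.18: bits 10100101010110100001011 walk d0:-→d1:-→d2:-→d3:-→d4:-→d5:-→d6:-→d7:-→d8:-→d9:-→d10:-→d11:-→d12:H1→d13:-→d14:-→d15:-→d16:H2→d17:-→d18:-→d19:-→d20:-→d21:-→d22:-→d23:H1 -> H1
  + 10.94.253.34/32 (H0) depth=32
  lookup 168.4.197.36: bits 1010 walk d0:-→d1:-→d2:-→d3:-→d4:- -> no-route
  + 165.0.0.0/8 (H0) depth=8
  - 10.94.253.34/32 clear@32
  + 10.0.0.0/8 (H1) depth=8
  + 128.0.0.0/1 (H2) depth=1
  + 165.90.0.0/16 (H1) depth=16
  lookup 165.90.22.0: bits 10100101010110100001011 walk d0:-→d1:H2→d2:-→d3:-→d4:-→d5:-→d6:-→d7:-→d8:H0→d9:-→d10:-→d11:-→d12:H1→d13:-→d14:-→d15:-→d16:H1→d17:-→d18:-→d19:-→d20:-→d21:-→d22:-→d23:H1 -> H1
  lookup 165.80.183.79: bits 101001010101 walk d0:-→d1:H2→d2:-→d3:-→d4:-→d5:-→d6:-→d7:-→d8:H0→d9:-→d10:-→d11:-→d12:H1 -> H1
  + 165.90.23.106/32 (H1) depth=32
  lookup 165.90.22.4: bits 10100101010110100001011 walk d0:-→d1:H2→d2:-→d3:-→d4:-→d5:-→d6:-→d7:-→d8:H0→d9:-→d10:-→d11:-→d12:H1→d13:-→d14:-→d15:-→d16:H1→d17:-→d18:-→d19:-→d20:-→d21:-→d22:-→d23:H1 -> H1
  lookup 165.80.29.172: bits 101001010101 walk d0:-→d1:H2→d2:-→d3:-→d4:-→d5:-→d6:-→d7:-→d8:H0→d9:-→d10:-→d11:-→d12:H1 -> H1
  + 165.90.23.96/28 (H0) depth=28
  - 128.0.0.0/1 clear@1
  + 10.94.248.0/21 (H2) depth=21
  lookup 10.94.248.200: bits 000010100101111011111 walk d0:-→d1:-→d2:-→d3:-→d4:-→d5:-→d6:-→d7:-→d8:H1→d9:-→d10:-→d11:-→d12:-→d13:-→d14:-→d15:-→d16:-→d17:-→d18:-→d19:-→d20:-→d21:H2 -> H2
  lookup 146.138.99.57: bits 10 walk d0:-→d1:-→d2:- -> no-route
  + 165.64.0.0/11 (H1) depth=11

== LOOKUPS ==
["H1","no-route","H1","no-route","H1","H1","H1","H1","H2","no-route"]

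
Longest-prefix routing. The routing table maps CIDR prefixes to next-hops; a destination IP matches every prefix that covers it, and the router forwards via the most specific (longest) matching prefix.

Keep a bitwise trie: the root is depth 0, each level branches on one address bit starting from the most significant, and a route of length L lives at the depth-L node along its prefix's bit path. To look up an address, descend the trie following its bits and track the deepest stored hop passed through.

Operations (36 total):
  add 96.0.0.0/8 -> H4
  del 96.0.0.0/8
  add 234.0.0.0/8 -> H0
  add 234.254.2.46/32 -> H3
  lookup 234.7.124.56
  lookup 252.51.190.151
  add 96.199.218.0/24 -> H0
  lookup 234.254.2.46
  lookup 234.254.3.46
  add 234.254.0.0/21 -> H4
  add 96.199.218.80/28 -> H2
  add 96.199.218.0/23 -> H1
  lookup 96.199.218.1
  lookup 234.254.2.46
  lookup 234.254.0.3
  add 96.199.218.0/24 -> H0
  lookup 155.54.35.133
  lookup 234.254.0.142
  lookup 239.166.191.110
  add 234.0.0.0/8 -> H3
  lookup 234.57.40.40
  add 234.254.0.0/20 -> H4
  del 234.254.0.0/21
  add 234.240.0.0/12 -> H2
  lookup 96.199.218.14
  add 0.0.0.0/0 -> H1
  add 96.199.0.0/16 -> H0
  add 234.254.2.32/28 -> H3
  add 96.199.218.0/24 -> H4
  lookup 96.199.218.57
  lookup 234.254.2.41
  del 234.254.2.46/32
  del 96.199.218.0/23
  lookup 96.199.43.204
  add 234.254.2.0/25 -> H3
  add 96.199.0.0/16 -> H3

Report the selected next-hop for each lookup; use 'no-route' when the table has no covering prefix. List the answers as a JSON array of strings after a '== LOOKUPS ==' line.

Trace:
  add 96.0.0.0/8 -> H4 at depth 8
  - 96.0.0.0/8 clear@8
  add 234.0.0.0/8 -> H0 at depth 8
  add 234.254.2.46/32 -> H3 at depth 32
  ? 234.7.124.56  path d0:-→d1:-→d2:-→d3:-→d4:-→d5:-→d6:-→d7:-→d8:H0  best=H0
  ? 252.51.190.151  path d0:-→d1:-→d2:-→d3:-  best=no-route
  add 96.199.218.0/24 -> H0 at depth 24
  ? 234.254.2.46  path d0:-→d1:-→d2:-→d3:-→d4:-→d5:-→d6:-→d7:-→d8:H0→d9:-→d10:-→d11:-→d12:-→d13:-→d14:-→d15:-→d16:-→d17:-→d18:-→d19:-→d20:-→d21:-→d22:-→d23:-→d24:-→d25:-→d26:-→d27:-→d28:-→d29:-→d30:-→d31:-→d32:H3  best=H3
  ? 234.254.3.46  path d0:-→d1:-→d2:-→d3:-→d4:-→d5:-→d6:-→d7:-→d8:H0→d9:-→d10:-→d11:-→d12:-→d13:-→d14:-→d15:-→d16:-→d17:-→d18:-→d19:-→d20:-→d21:-→d22:-→d23:-  best=H0
  add 234.254.0.0/21 -> H4 at depth 21
  add 96.199.218.80/28 -> H2 at depth 28
  add 96.199.218.0/23 -> H1 at depth 23
  ? 96.199.218.1  path d0:-→d1:-→d2:-→d3:-→d4:-→d5:-→d6:-→d7:-→d8:-→d9:-→d10:-→d11:-→d12:-→d13:-→d14:-→d15:-→d16:-→d17:-→d18:-→d19:-→d20:-→d21:-→d22:-→d23:H1→d24:H0→d25:-  best=H0
  ? 234.254.2.46  path d0:-→d1:-→d2:-→d3:-→d4:-→d5:-→d6:-→d7:-→d8:H0→d9:-→d10:-→d11:-→d12:-→d13:-→d14:-→d15:-→d16:-→d17:-→d18:-→d19:-→d20:-→d21:H4→d22:-→d23:-→d24:-→d25:-→d26:-→d27:-→d28:-→d29:-→d30:-→d31:-→d32:H3  best=H3
  ? 234.254.0.3  path d0:-→d1:-→d2:-→d3:-→d4:-→d5:-→d6:-→d7:-→d8:H0→d9:-→d10:-→d11:-→d12:-→d13:-→d14:-→d15:-→d16:-→d17:-→d18:-→d19:-→d20:-→d21:H4→d22:-  best=H4
  add 96.199.218.0/24 -> H0 at depth 24
  ? 155.54.35.133  path d0:-→d1:-  best=no-route
  ? 234.254.0.142  path d0:-→d1:-→d2:-→d3:-→d4:-→d5:-→d6:-→d7:-→d8:H0→d9:-→d10:-→d11:-→d12:-→d13:-→d14:-→d15:-→d16:-→d17:-→d18:-→d19:-→d20:-→d21:H4→d22:-  best=H4
  ? 239.166.191.110  path d0:-→d1:-→d2:-→d3:-→d4:-→d5:-  best=no-route
  add 234.0.0.0/8 -> H3 at depth 8
  ? 234.57.40.40  path d0:-→d1:-→d2:-→d3:-→d4:-→d5:-→d6:-→d7:-→d8:H3  best=H3
  add 234.254.0.0/20 -> H4 at depth 20
  - 234.254.0.0/21 clear@21
  add 234.240.0.0/12 -> H2 at depth 12
  ? 96.199.218.14  path d0:-→d1:-→d2:-→d3:-→d4:-→d5:-→d6:-→d7:-→d8:-→d9:-→d10:-→d11:-→d12:-→d13:-→d14:-→d15:-→d16:-→d17:-→d18:-→d19:-→d20:-→d21:-→d22:-→d23:H1→d24:H0→d25:-  best=H0
  add 0.0.0.0/0 -> H1 at depth 0
  add 96.199.0.0/16 -> H0 at depth 16
  add 234.254.2.32/28 -> H3 at depth 28
  add 96.199.218.0/24 -> H4 at depth 24
  ? 96.199.218.57  path d0:H1→d1:-→d2:-→d3:-→d4:-→d5:-→d6:-→d7:-→d8:-→d9:-→d10:-→d11:-→d12:-→d13:-→d14:-→d15:-→d16:H0→d17:-→d18:-→d19:-→d20:-→d21:-→d22:-→d23:H1→d24:H4→d25:-  best=H4
  ? 234.254.2.41  path d0:H1→d1:-→d2:-→d3:-→d4:-→d5:-→d6:-→d7:-→d8:H3→d9:-→d10:-→d11:-→d12:H2→d13:-→d14:-→d15:-→d16:-→d17:-→d18:-→d19:-→d20:H4→d21:-→d22:-→d23:-→d24:-→d25:-→d26:-→d27:-→d28:H3→d29:-  best=H3
  - 234.254.2.46/32 clear@32
  - 96.199.218.0/23 clear@23
  ? 96.199.43.204  path d0:H1→d1:-→d2:-→d3:-→d4:-→d5:-→d6:-→d7:-→d8:-→d9:-→d10:-→d11:-→d12:-→d13:-→d14:-→d15:-→d16:H0  best=H0
  add 234.254.2.0/25 -> H3 at depth 25
  add 96.199.0.0/16 -> H3 at depth 16

== LOOKUPS ==
["H0","no-route","H3","H0","H0","H3","H4","no-route","H4","no-route","H3","H0","H4","H3","H0"]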